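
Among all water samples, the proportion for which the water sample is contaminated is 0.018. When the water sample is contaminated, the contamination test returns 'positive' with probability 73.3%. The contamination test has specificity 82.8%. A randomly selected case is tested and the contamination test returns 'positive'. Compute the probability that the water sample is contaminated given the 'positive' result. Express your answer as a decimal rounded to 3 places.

P(H | E) ≈ 0.072

Let H be the event that the water sample is contaminated. P(H) = 0.018, so P(¬H) = 0.982. With E the 'positive' result, P(E|H) = 0.733 and P(E|¬H) = 0.172.
P(E) = 0.733·0.018 + 0.172·0.982 = 0.013194 + 0.16890 = 0.18210.
By Bayes' theorem, P(H|E) = 0.013194 / 0.18210 = 0.072.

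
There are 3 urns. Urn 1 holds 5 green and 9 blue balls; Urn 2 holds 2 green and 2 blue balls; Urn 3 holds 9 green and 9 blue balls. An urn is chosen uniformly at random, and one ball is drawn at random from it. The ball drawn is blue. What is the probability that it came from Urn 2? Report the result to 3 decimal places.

Posterior probability ≈ 0.304

Tabulate prior·likelihood by source: [1] prior 0.333333, lik 0.6429, product 0.2143; [2] prior 0.333333, lik 0.5, product 0.1667; [3] prior 0.333333, lik 0.5, product 0.1667.
Normalizing constant = 0.54762; the posterior for Urn 2 is its product over the sum, 0.1667/0.54762 = 0.304.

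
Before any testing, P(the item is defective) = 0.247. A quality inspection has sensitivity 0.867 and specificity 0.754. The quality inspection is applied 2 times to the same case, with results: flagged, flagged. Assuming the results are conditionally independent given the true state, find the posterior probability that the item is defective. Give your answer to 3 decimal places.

Let H be the event that the item is defective; start with P(H) = 0.247. P('flagged'|H) = 0.867, P('flagged'|¬H) = 0.246.
Update on result 1 ('flagged'): P(H) ← 0.867·0.2470 / (0.867·0.2470 + 0.246·0.7530) = 0.21415/0.39939 = 0.5362.
Update on result 2 ('flagged'): P(H) ← 0.867·0.5362 / (0.867·0.5362 + 0.246·0.4638) = 0.46488/0.57898 = 0.8029.

Posterior P(H) ≈ 0.803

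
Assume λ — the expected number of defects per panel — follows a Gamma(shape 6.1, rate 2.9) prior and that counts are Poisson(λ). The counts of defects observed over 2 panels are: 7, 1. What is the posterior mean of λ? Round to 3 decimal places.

Posterior mean ≈ 2.878

The Poisson likelihood adds the total count to the shape and the number of exposure periods to the rate. Here ∑xᵢ = 8 and n = 2, so shape 6.1→14.1 and rate 2.9→4.9.
Posterior mean = shape/rate = 14.1/4.9 = 2.878.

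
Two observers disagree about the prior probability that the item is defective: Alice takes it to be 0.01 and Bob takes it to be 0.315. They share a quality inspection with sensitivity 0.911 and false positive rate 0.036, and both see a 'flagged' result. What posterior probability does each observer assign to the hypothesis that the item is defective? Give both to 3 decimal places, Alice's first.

Alice: 0.204; Bob: 0.921

The likelihood ratio for a 'flagged' result is 0.911/0.036 = 25.306.
Alice: prior odds 0.01/0.99 = 0.010101; posterior odds 0.25561; posterior probability 0.204.
Bob: prior odds 0.315/0.685 = 0.45985; posterior odds 11.637; posterior probability 0.921.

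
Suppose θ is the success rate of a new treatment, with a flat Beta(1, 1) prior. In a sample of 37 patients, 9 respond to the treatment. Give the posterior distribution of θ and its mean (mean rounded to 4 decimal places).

Observing 9 successes and 28 failures updates Beta(1, 1) by adding the success and failure counts to the two shape parameters: α = 1+9 = 10, β = 1+28 = 29.
Posterior mean = α/(α+β) = 10/39 = 0.2564.

Posterior: Beta(10, 29); mean ≈ 0.2564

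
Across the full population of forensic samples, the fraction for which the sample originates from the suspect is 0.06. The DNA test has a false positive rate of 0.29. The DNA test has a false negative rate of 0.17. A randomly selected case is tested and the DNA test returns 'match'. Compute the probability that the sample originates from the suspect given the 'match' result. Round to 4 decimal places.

P(H | E) ≈ 0.1545

Let H be the event that the sample originates from the suspect. P(H) = 0.06, so P(¬H) = 0.94. With E the 'match' result, P(E|H) = 0.83 and P(E|¬H) = 0.29.
P(E) = 0.83·0.06 + 0.29·0.94 = 0.049800 + 0.27260 = 0.32240.
By Bayes' theorem, P(H|E) = 0.049800 / 0.32240 = 0.1545.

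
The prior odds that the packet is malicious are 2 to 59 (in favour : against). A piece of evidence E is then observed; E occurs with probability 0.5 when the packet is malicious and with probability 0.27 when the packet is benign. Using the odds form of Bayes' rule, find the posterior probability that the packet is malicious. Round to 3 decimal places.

Prior odds = 2/59 = 0.033898. In log-odds, ln(0.033898) = -3.3844.
Add log likelihood ratio: ln(1.8519) = 0.61619.
Posterior log-odds = -2.7682, so posterior odds = exp(-2.7682) = 0.062775. Converting, P(H|E) = 0.062775/1.0628 = 0.059.

Posterior probability ≈ 0.059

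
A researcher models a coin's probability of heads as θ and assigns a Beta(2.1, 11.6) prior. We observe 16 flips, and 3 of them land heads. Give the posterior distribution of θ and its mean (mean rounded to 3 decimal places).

Posterior: Beta(5.1, 24.6); mean ≈ 0.172

The binomial likelihood is conjugate to the Beta prior: with 3 successes and 13 failures, the posterior is Beta(2.1+3, 11.6+13) = Beta(5.1, 24.6).
E[θ | data] = 5.1/(5.1+24.6) = 0.172.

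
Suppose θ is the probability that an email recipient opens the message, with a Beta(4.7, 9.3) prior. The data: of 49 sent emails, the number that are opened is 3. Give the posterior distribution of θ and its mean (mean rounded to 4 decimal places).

The binomial likelihood is conjugate to the Beta prior: with 3 successes and 46 failures, the posterior is Beta(4.7+3, 9.3+46) = Beta(7.7, 55.3).
Posterior mean = α/(α+β) = 7.7/63 = 0.1222.

Posterior: Beta(7.7, 55.3); mean ≈ 0.1222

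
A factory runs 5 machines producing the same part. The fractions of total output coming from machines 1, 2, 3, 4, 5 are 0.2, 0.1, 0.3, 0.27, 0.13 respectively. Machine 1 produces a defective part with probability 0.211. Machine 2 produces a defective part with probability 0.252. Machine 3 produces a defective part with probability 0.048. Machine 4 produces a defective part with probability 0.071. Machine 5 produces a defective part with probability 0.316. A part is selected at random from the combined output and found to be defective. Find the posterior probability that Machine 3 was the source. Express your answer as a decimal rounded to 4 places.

Tabulate prior·likelihood by source: [1] prior 0.2, lik 0.211, product 0.04220; [2] prior 0.1, lik 0.252, product 0.02520; [3] prior 0.3, lik 0.048, product 0.01440; [4] prior 0.27, lik 0.071, product 0.01917; [5] prior 0.13, lik 0.316, product 0.04108.
Normalizing constant = 0.14205; the posterior for Machine 3 is its product over the sum, 0.01440/0.14205 = 0.1014.

Posterior probability ≈ 0.1014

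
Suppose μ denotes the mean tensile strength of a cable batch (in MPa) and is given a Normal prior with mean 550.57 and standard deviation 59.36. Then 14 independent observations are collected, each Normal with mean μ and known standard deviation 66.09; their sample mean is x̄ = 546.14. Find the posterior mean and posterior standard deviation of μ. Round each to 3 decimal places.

Posterior mean ≈ 546.500; posterior SD ≈ 16.930

Prior precision 1/τ₀² = 1/59.36² = 0.00028380; data precision n/σ² = 14/66.09² = 0.00320521.
Posterior precision = 0.00028380 + 0.00320521 = 0.00348901, giving posterior SD = 1/√0.00348901 = 16.930.
Posterior mean = (0.00028380·550.57 + 0.00320521·546.14) / 0.00348901 = 546.500.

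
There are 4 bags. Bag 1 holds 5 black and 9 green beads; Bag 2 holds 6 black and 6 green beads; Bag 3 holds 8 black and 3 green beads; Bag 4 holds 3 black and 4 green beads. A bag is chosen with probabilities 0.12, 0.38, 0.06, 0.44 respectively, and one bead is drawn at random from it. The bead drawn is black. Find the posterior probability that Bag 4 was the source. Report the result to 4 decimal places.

Posterior probability ≈ 0.4055

Tabulate prior·likelihood by source: [1] prior 0.12, lik 0.3571, product 0.04286; [2] prior 0.38, lik 0.5, product 0.1900; [3] prior 0.06, lik 0.7273, product 0.04364; [4] prior 0.44, lik 0.4286, product 0.1886.
Normalizing constant = 0.46506; the posterior for Bag 4 is its product over the sum, 0.1886/0.46506 = 0.4055.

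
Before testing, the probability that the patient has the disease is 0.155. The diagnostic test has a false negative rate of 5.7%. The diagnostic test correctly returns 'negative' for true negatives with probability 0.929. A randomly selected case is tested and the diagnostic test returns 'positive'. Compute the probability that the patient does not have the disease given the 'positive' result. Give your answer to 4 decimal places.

Write H for 'the patient has the disease'. Prior odds H:¬H = 0.155/0.845 = 0.18343. For the 'positive' outcome, the likelihood ratio is 0.943/0.071 = 13.282.
Posterior odds = 0.18343 × 13.282 = 2.4363, so P(H|E) = 2.4363/(1+2.4363) = 0.7090. Then P(¬H|E) = 1 − 0.7090 = 0.2910.

P(¬H | E) ≈ 0.2910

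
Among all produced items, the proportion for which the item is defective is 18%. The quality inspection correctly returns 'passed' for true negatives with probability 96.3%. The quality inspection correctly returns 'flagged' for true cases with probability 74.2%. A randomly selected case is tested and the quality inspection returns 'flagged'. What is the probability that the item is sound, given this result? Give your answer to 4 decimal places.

Write H for 'the item is defective'. Prior odds H:¬H = 0.18/0.82 = 0.21951. For the 'flagged' outcome, the likelihood ratio is 0.742/0.037 = 20.054.
Posterior odds = 0.21951 × 20.054 = 4.4021, so P(H|E) = 4.4021/(1+4.4021) = 0.8149. Then P(¬H|E) = 1 − 0.8149 = 0.1851.

P(¬H | E) ≈ 0.1851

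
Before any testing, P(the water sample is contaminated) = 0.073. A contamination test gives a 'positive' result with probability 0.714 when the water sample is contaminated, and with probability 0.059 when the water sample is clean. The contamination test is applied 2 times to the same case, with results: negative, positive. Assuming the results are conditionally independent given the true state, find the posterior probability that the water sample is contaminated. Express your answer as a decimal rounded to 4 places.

Posterior P(H) ≈ 0.2246

Let H be the event that the water sample is contaminated; start with P(H) = 0.073. P('positive'|H) = 0.714, P('positive'|¬H) = 0.059.
Update on result 1 ('negative'): P(H) ← 0.286·0.0730 / (0.286·0.0730 + 0.941·0.9270) = 0.020878/0.89318 = 0.0234.
Update on result 2 ('positive'): P(H) ← 0.714·0.0234 / (0.714·0.0234 + 0.059·0.9766) = 0.016690/0.074310 = 0.2246.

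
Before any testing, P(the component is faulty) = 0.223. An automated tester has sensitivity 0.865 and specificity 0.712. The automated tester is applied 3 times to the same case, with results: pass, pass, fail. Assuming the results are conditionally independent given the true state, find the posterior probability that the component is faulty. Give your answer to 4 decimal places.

Posterior P(H) ≈ 0.0301

With H the event that the component is faulty, the joint likelihood of the observed sequence is P(data|H) = 0.135·0.135·0.865 = 0.015765 and P(data|¬H) = 0.712·0.712·0.288 = 0.14600.
Bayes: P(H|data) = 0.223·0.015765 / (0.223·0.015765 + 0.777·0.14600) = 0.0035155/0.11696 = 0.0301.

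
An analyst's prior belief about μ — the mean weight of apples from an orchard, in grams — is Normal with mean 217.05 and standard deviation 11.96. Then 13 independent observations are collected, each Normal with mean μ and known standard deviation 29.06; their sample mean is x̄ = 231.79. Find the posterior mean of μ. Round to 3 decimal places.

Posterior mean ≈ 227.187

With known σ, the Normal prior is conjugate. Weight on the data is w = (n/σ²)/(n/σ² + 1/τ₀²) = 0.0153940/(0.0153940+0.00699097) = 0.68769.
Posterior mean = w·x̄ + (1−w)·μ₀ = 0.68769·231.79 + 0.31231·217.05 = 227.187.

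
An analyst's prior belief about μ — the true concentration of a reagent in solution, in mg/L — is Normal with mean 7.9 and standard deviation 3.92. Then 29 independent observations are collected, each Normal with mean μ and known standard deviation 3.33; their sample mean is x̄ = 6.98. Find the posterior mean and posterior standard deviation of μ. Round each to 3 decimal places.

Posterior mean ≈ 7.002; posterior SD ≈ 0.611

With known σ, the Normal prior is conjugate. Weight on the data is w = (n/σ²)/(n/σ² + 1/τ₀²) = 2.61523/(2.61523+0.0650771) = 0.97572.
Posterior mean = w·x̄ + (1−w)·μ₀ = 0.97572·6.98 + 0.024280·7.9 = 7.002. Posterior variance = 1/(2.61523+0.0650771) = 0.373092, so SD = 0.611.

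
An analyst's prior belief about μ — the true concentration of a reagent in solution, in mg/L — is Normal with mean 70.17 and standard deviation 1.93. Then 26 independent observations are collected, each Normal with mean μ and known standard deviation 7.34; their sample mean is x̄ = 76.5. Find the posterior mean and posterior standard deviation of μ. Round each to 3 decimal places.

With known σ, the Normal prior is conjugate. Weight on the data is w = (n/σ²)/(n/σ² + 1/τ₀²) = 0.482593/(0.482593+0.268464) = 0.64255.
Posterior mean = w·x̄ + (1−w)·μ₀ = 0.64255·76.5 + 0.35745·70.17 = 74.237. Posterior variance = 1/(0.482593+0.268464) = 1.33146, so SD = 1.154.

Posterior mean ≈ 74.237; posterior SD ≈ 1.154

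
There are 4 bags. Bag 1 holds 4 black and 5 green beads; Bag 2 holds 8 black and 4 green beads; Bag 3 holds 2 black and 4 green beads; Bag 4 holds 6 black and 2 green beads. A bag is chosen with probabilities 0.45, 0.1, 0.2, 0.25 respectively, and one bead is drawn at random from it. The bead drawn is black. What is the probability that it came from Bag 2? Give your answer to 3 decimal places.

P(black|Bag 1) = 0.4444; P(black|Bag 2) = 0.6667; P(black|Bag 3) = 0.3333; P(black|Bag 4) = 0.75.
Prior × likelihood for each source: 0.45·0.4444=0.2000, 0.1·0.6667=0.06667, 0.2·0.3333=0.06667, 0.25·0.75=0.1875. Summing gives P(black) = 0.52083.
P(Bag 2 | black) = 0.06667 / 0.52083 = 0.128.

Posterior probability ≈ 0.128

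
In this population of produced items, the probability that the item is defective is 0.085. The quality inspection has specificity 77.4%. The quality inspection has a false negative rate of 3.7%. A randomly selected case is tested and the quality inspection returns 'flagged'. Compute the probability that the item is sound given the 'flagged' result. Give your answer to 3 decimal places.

P(¬H | E) ≈ 0.716

Write H for 'the item is defective'. Prior odds H:¬H = 0.085/0.915 = 0.092896. For the 'flagged' outcome, the likelihood ratio is 0.963/0.226 = 4.2611.
Posterior odds = 0.092896 × 4.2611 = 0.39584, so P(H|E) = 0.39584/(1+0.39584) = 0.284. Then P(¬H|E) = 1 − 0.284 = 0.716.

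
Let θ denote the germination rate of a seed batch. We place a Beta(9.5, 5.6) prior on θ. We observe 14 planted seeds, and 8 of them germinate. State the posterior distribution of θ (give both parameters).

Posterior: Beta(17.5, 11.6)

Observing 8 successes and 6 failures updates Beta(9.5, 5.6) by adding the success and failure counts to the two shape parameters: α = 9.5+8 = 17.5, β = 5.6+6 = 11.6.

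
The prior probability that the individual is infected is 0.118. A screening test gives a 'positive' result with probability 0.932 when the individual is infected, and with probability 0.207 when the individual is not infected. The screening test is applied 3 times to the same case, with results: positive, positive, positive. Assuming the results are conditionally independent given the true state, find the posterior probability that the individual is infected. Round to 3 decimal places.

Posterior P(H) ≈ 0.924

Let H be the event that the individual is infected; start with P(H) = 0.118. P('positive'|H) = 0.932, P('positive'|¬H) = 0.207.
Update on result 1 ('positive'): P(H) ← 0.932·0.1180 / (0.932·0.1180 + 0.207·0.8820) = 0.10998/0.29255 = 0.3759.
Update on result 2 ('positive'): P(H) ← 0.932·0.3759 / (0.932·0.3759 + 0.207·0.6241) = 0.35036/0.47954 = 0.7306.
Update on result 3 ('positive'): P(H) ← 0.932·0.7306 / (0.932·0.7306 + 0.207·0.2694) = 0.68093/0.73669 = 0.9243.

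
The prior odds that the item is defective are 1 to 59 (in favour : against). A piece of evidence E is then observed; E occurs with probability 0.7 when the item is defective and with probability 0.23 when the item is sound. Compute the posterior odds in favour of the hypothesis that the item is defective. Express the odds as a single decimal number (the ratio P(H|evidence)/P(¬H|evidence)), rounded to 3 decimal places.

Prior odds = 1/59 = 0.016949. In log-odds, ln(0.016949) = -4.0775.
Add log likelihood ratio: ln(3.0435) = 1.1130.
Posterior log-odds = -2.9645, so posterior odds = exp(-2.9645) = 0.051584.

Posterior odds ≈ 0.052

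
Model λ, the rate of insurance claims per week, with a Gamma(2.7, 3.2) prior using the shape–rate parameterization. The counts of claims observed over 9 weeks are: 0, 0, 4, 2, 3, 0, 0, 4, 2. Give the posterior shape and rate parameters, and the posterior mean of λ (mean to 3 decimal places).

The Poisson likelihood adds the total count to the shape and the number of exposure periods to the rate. Here ∑xᵢ = 15 and n = 9, so shape 2.7→17.7 and rate 3.2→12.2.
Posterior mean = shape/rate = 17.7/12.2 = 1.451.

Posterior: Gamma(shape=17.7, rate=12.2); mean ≈ 1.451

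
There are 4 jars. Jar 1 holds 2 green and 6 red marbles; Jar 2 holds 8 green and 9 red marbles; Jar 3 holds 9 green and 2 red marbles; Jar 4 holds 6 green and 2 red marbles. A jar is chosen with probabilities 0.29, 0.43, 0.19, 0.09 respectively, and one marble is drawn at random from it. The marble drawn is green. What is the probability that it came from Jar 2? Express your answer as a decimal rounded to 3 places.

Posterior probability ≈ 0.406

P(green|Jar 1) = 0.25; P(green|Jar 2) = 0.4706; P(green|Jar 3) = 0.8182; P(green|Jar 4) = 0.75.
Prior × likelihood for each source: 0.29·0.25=0.07250, 0.43·0.4706=0.2024, 0.19·0.8182=0.1555, 0.09·0.75=0.06750. Summing gives P(green) = 0.49781.
P(Jar 2 | green) = 0.2024 / 0.49781 = 0.406.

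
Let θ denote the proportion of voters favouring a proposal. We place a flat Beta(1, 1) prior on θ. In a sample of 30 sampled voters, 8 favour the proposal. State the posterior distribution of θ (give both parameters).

Observing 8 successes and 22 failures updates Beta(1, 1) by adding the success and failure counts to the two shape parameters: α = 1+8 = 9, β = 1+22 = 23.

Posterior: Beta(9, 23)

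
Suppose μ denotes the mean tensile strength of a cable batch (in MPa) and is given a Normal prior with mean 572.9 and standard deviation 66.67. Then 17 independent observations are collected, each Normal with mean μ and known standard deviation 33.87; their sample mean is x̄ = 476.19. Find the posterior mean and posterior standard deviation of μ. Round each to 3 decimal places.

Prior precision 1/τ₀² = 1/66.67² = 0.00022498; data precision n/σ² = 17/33.87² = 0.0148190.
Posterior precision = 0.00022498 + 0.0148190 = 0.0150440, giving posterior SD = 1/√0.0150440 = 8.153.
Posterior mean = (0.00022498·572.9 + 0.0148190·476.19) / 0.0150440 = 477.636.

Posterior mean ≈ 477.636; posterior SD ≈ 8.153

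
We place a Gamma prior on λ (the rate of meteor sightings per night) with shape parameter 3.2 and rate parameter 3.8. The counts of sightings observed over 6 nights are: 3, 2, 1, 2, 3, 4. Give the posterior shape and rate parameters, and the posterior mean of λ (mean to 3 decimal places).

Posterior: Gamma(shape=18.2, rate=9.8); mean ≈ 1.857

The Poisson likelihood adds the total count to the shape and the number of exposure periods to the rate. Here ∑xᵢ = 15 and n = 6, so shape 3.2→18.2 and rate 3.8→9.8.
Posterior mean = shape/rate = 18.2/9.8 = 1.857.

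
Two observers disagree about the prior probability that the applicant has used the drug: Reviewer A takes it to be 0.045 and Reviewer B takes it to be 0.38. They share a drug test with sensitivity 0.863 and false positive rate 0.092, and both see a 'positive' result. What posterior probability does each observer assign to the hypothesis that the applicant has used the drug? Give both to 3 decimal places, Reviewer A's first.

P('+'|H) = 0.863, P('+'|¬H) = 0.092.
Reviewer A: numerator 0.863·0.045 = 0.038835; evidence = 0.038835+0.092·0.955 = 0.12670; posterior = 0.307.
Reviewer B: numerator 0.863·0.38 = 0.32794; evidence = 0.32794+0.092·0.62 = 0.38498; posterior = 0.852.

Reviewer A: 0.307; Reviewer B: 0.852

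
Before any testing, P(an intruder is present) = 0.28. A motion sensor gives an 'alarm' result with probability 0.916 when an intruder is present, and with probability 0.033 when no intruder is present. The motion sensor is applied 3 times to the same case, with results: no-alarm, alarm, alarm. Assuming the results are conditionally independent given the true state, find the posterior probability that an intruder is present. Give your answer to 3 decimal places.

With H the event that an intruder is present, the joint likelihood of the observed sequence is P(data|H) = 0.084·0.916·0.916 = 0.070481 and P(data|¬H) = 0.967·0.033·0.033 = 0.0010531.
Bayes: P(H|data) = 0.28·0.070481 / (0.28·0.070481 + 0.72·0.0010531) = 0.019735/0.020493 = 0.9630.

Posterior P(H) ≈ 0.963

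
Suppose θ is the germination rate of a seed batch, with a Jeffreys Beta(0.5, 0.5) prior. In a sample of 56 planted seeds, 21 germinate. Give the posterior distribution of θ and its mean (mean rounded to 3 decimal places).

Posterior: Beta(21.5, 35.5); mean ≈ 0.377

Observing 21 successes and 35 failures updates Beta(0.5, 0.5) by adding the success and failure counts to the two shape parameters: α = 0.5+21 = 21.5, β = 0.5+35 = 35.5.
E[θ | data] = 21.5/(21.5+35.5) = 0.377.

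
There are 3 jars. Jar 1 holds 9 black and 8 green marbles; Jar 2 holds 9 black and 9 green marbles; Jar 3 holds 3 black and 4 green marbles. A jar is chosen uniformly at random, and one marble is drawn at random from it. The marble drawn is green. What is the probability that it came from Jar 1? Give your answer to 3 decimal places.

Posterior probability ≈ 0.305

Tabulate prior·likelihood by source: [1] prior 0.333333, lik 0.4706, product 0.1569; [2] prior 0.333333, lik 0.5, product 0.1667; [3] prior 0.333333, lik 0.5714, product 0.1905.
Normalizing constant = 0.51401; the posterior for Jar 1 is its product over the sum, 0.1569/0.51401 = 0.305.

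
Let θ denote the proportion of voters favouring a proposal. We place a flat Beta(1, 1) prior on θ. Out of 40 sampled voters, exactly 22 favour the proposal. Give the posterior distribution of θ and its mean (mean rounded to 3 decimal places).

Posterior: Beta(23, 19); mean ≈ 0.548

The binomial likelihood is conjugate to the Beta prior: with 22 successes and 18 failures, the posterior is Beta(1+22, 1+18) = Beta(23, 19).
Posterior mean = α/(α+β) = 23/42 = 0.548.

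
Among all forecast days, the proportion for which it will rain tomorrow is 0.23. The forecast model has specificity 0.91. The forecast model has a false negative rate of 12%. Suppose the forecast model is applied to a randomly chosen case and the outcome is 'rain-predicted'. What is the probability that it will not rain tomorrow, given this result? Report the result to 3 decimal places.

Let H be the event that it will rain tomorrow. P(H) = 0.23, so P(¬H) = 0.77. With E the 'rain-predicted' result, P(E|H) = 0.88 and P(E|¬H) = 0.09.
P(E) = 0.88·0.23 + 0.09·0.77 = 0.20240 + 0.069300 = 0.27170.
By Bayes' theorem, P(H|E) = 0.20240 / 0.27170 = 0.745. Hence P(¬H|E) = 1 − 0.745 = 0.255.

P(¬H | E) ≈ 0.255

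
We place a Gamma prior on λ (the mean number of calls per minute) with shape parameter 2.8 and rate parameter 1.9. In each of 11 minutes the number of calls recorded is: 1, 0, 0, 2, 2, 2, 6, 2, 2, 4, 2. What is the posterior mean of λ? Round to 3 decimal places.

Posterior mean ≈ 2.000

The Poisson likelihood adds the total count to the shape and the number of exposure periods to the rate. Here ∑xᵢ = 23 and n = 11, so shape 2.8→25.8 and rate 1.9→12.9.
Posterior mean = shape/rate = 25.8/12.9 = 2.000.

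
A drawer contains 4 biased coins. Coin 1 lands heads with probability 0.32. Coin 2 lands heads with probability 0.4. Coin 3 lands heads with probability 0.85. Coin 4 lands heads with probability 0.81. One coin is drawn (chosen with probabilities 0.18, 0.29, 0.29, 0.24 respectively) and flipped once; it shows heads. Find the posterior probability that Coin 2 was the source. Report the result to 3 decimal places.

P(heads|C1) = 0.32; P(heads|C2) = 0.4; P(heads|C3) = 0.85; P(heads|C4) = 0.81.
Prior × likelihood for each source: 0.18·0.32=0.05760, 0.29·0.4=0.1160, 0.29·0.85=0.2465, 0.24·0.81=0.1944. Summing gives P(heads) = 0.61450.
P(Coin 2 | heads) = 0.1160 / 0.61450 = 0.189.

Posterior probability ≈ 0.189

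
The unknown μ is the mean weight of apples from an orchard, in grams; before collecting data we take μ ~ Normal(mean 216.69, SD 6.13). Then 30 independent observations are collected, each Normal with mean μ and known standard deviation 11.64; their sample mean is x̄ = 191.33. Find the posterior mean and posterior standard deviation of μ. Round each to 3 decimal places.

With known σ, the Normal prior is conjugate. Weight on the data is w = (n/σ²)/(n/σ² + 1/τ₀²) = 0.221419/(0.221419+0.0266121) = 0.89271.
Posterior mean = w·x̄ + (1−w)·μ₀ = 0.89271·191.33 + 0.10729·216.69 = 194.051. Posterior variance = 1/(0.221419+0.0266121) = 4.03175, so SD = 2.008.

Posterior mean ≈ 194.051; posterior SD ≈ 2.008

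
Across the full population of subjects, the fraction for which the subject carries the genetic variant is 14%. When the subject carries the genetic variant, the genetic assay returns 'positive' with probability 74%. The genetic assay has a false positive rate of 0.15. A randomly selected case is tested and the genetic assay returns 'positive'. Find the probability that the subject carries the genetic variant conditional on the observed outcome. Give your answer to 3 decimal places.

P(H | E) ≈ 0.445

Write H for 'the subject carries the genetic variant'. Prior odds H:¬H = 0.14/0.86 = 0.16279. For the 'positive' outcome, the likelihood ratio is 0.74/0.15 = 4.9333.
Posterior odds = 0.16279 × 4.9333 = 0.80310, so P(H|E) = 0.80310/(1+0.80310) = 0.445.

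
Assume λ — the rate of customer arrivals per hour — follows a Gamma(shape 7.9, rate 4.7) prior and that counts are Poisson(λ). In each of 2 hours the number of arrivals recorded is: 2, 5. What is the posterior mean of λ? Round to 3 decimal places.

Posterior mean ≈ 2.224

Total count ∑xᵢ = 7 over n = 2 hours.
Gamma is conjugate to the Poisson likelihood: posterior is Gamma(shape = 7.9+7 = 14.9, rate = 4.7+2 = 6.7).
E[λ | data] = 14.9/6.7 = 2.224.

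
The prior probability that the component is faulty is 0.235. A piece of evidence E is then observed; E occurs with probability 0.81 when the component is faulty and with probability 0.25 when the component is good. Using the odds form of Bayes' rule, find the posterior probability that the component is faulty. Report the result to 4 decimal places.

Posterior probability ≈ 0.4988

Prior odds = 0.235/(1−0.235) = 0.30719.
Likelihood ratio for E = 0.81/0.25 = 3.2400.
Posterior odds = prior odds × LR = 0.99529.
Posterior probability = odds/(1+odds) = 0.99529/1.9953 = 0.4988.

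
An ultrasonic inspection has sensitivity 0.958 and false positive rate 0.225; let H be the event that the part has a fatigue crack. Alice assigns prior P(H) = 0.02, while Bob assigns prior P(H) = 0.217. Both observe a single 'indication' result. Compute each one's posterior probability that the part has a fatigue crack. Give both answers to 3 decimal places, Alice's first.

The likelihood ratio for an 'indication' result is 0.958/0.225 = 4.2578.
Alice: prior odds 0.02/0.98 = 0.020408; posterior odds 0.086893; posterior probability 0.080.
Bob: prior odds 0.217/0.783 = 0.27714; posterior odds 1.1800; posterior probability 0.541.

Alice: 0.080; Bob: 0.541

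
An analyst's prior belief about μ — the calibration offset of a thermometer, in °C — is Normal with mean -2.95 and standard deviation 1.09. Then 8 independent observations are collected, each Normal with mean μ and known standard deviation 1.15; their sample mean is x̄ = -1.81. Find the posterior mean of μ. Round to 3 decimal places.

Posterior mean ≈ -1.949

With known σ, the Normal prior is conjugate. Weight on the data is w = (n/σ²)/(n/σ² + 1/τ₀²) = 6.04915/(6.04915+0.841680) = 0.87786.
Posterior mean = w·x̄ + (1−w)·μ₀ = 0.87786·-1.81 + 0.12214·-2.95 = -1.949.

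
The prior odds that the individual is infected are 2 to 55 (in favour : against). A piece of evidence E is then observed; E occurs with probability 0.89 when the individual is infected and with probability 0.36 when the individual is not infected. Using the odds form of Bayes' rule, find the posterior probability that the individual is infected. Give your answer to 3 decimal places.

Posterior probability ≈ 0.082

Prior odds = 2/55 = 0.036364. In log-odds, ln(0.036364) = -3.3142.
Add log likelihood ratio: ln(2.4722) = 0.90512.
Posterior log-odds = -2.4091, so posterior odds = exp(-2.4091) = 0.089899. Converting, P(H|E) = 0.089899/1.0899 = 0.082.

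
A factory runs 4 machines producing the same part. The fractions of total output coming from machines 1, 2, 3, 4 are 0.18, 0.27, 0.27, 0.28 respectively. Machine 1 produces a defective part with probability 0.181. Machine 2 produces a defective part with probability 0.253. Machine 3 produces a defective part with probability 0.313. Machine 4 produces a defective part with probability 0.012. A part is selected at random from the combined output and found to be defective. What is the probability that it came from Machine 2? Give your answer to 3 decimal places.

P(defective|M1) = 0.181; P(defective|M2) = 0.253; P(defective|M3) = 0.313; P(defective|M4) = 0.012.
Prior × likelihood for each source: 0.18·0.181=0.03258, 0.27·0.253=0.06831, 0.27·0.313=0.08451, 0.28·0.012=0.003360. Summing gives P(defective) = 0.18876.
P(Machine 2 | defective) = 0.06831 / 0.18876 = 0.362.

Posterior probability ≈ 0.362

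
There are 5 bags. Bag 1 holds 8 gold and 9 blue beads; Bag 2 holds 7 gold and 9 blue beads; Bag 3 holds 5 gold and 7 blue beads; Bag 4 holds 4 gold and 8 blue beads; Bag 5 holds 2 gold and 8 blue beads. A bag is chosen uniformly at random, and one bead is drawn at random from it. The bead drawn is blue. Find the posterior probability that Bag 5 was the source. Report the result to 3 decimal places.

Posterior probability ≈ 0.255

P(blue|Bag 1) = 0.5294; P(blue|Bag 2) = 0.5625; P(blue|Bag 3) = 0.5833; P(blue|Bag 4) = 0.6667; P(blue|Bag 5) = 0.8.
Prior × likelihood for each source: 0.2·0.5294=0.1059, 0.2·0.5625=0.1125, 0.2·0.5833=0.1167, 0.2·0.6667=0.1333, 0.2·0.8=0.1600. Summing gives P(blue) = 0.62838.
P(Bag 5 | blue) = 0.1600 / 0.62838 = 0.255.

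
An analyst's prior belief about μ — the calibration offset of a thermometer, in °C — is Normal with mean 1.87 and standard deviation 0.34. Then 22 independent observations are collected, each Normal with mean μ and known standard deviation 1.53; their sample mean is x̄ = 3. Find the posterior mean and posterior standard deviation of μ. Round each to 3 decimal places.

Posterior mean ≈ 2.458; posterior SD ≈ 0.235

With known σ, the Normal prior is conjugate. Weight on the data is w = (n/σ²)/(n/σ² + 1/τ₀²) = 9.39809/(9.39809+8.65052) = 0.52071.
Posterior mean = w·x̄ + (1−w)·μ₀ = 0.52071·3 + 0.47929·1.87 = 2.458. Posterior variance = 1/(9.39809+8.65052) = 0.0554059, so SD = 0.235.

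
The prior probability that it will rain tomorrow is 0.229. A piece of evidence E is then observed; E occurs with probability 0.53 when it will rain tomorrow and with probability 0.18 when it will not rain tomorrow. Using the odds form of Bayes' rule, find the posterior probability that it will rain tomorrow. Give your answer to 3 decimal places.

Prior odds = 0.229/(1−0.229) = 0.29702.
Likelihood ratio for E = 0.53/0.18 = 2.9444.
Posterior odds = prior odds × LR = 0.87455.
Posterior probability = odds/(1+odds) = 0.87455/1.8745 = 0.467.

Posterior probability ≈ 0.467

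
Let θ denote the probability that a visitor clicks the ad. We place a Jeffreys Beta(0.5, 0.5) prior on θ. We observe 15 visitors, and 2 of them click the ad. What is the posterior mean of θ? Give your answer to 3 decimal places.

The binomial likelihood is conjugate to the Beta prior: with 2 successes and 13 failures, the posterior is Beta(0.5+2, 0.5+13) = Beta(2.5, 13.5).
Posterior mean = α/(α+β) = 2.5/16 = 0.156.

Posterior mean ≈ 0.156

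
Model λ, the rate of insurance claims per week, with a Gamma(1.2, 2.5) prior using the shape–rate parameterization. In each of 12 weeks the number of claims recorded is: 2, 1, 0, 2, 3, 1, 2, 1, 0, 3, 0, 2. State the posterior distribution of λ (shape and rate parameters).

Posterior: Gamma(shape=18.2, rate=14.5)

The Poisson likelihood adds the total count to the shape and the number of exposure periods to the rate. Here ∑xᵢ = 17 and n = 12, so shape 1.2→18.2 and rate 2.5→14.5.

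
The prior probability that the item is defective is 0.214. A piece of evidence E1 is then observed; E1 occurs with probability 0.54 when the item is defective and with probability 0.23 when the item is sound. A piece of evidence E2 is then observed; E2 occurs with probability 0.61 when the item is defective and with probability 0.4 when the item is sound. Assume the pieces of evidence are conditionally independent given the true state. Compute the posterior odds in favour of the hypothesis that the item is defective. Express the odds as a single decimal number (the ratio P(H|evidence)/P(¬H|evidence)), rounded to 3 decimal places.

Prior odds = 0.214/(1−0.214) = 0.27226.
Likelihood ratio for E1 = 0.54/0.23 = 2.3478.
Likelihood ratio for E2 = 0.61/0.4 = 1.5250.
Posterior odds = prior odds × LR₁ × LR₂ = 0.97483.

Posterior odds ≈ 0.975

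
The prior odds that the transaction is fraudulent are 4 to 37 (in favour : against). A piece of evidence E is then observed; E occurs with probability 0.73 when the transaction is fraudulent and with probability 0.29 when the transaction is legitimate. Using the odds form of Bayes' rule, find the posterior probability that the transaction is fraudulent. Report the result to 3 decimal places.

Prior odds = 4/37 = 0.10811. In log-odds, ln(0.10811) = -2.2246.
Add log likelihood ratio: ln(2.5172) = 0.92316.
Posterior log-odds = -1.3015, so posterior odds = exp(-1.3015) = 0.27213. Converting, P(H|E) = 0.27213/1.2721 = 0.214.

Posterior probability ≈ 0.214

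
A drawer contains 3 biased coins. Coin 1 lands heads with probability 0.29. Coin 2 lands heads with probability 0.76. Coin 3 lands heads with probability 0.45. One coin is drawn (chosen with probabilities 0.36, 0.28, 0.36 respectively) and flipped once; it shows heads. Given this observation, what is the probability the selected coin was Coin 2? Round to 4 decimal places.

Tabulate prior·likelihood by source: [1] prior 0.36, lik 0.29, product 0.1044; [2] prior 0.28, lik 0.76, product 0.2128; [3] prior 0.36, lik 0.45, product 0.1620.
Normalizing constant = 0.47920; the posterior for Coin 2 is its product over the sum, 0.2128/0.47920 = 0.4441.

Posterior probability ≈ 0.4441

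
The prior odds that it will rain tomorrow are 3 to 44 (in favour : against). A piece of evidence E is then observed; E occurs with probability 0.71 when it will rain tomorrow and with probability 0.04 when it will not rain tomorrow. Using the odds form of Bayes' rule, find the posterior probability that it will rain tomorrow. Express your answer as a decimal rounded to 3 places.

Posterior probability ≈ 0.548

Prior odds = 3/44 = 0.068182. In log-odds, ln(0.068182) = -2.6856.
Add log likelihood ratio: ln(17.750) = 2.8764.
Posterior log-odds = 0.19081, so posterior odds = exp(0.19081) = 1.2102. Converting, P(H|E) = 1.2102/2.2102 = 0.548.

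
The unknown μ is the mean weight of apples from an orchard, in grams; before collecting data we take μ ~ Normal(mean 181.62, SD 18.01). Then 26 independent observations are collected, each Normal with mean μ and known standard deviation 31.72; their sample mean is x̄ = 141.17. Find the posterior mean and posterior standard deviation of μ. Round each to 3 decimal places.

Posterior mean ≈ 145.482; posterior SD ≈ 5.880

Prior precision 1/τ₀² = 1/18.01² = 0.00308299; data precision n/σ² = 26/31.72² = 0.0258409.
Posterior precision = 0.00308299 + 0.0258409 = 0.0289239, giving posterior SD = 1/√0.0289239 = 5.880.
Posterior mean = (0.00308299·181.62 + 0.0258409·141.17) / 0.0289239 = 145.482.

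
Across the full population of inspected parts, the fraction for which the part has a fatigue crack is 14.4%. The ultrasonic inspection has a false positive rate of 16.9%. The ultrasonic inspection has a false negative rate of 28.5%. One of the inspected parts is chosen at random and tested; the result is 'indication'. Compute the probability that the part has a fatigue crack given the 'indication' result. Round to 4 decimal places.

Let H be the event that the part has a fatigue crack. P(H) = 0.144, so P(¬H) = 0.856. With E the 'indication' result, P(E|H) = 0.715 and P(E|¬H) = 0.169.
P(E) = 0.715·0.144 + 0.169·0.856 = 0.10296 + 0.14466 = 0.24762.
By Bayes' theorem, P(H|E) = 0.10296 / 0.24762 = 0.4158.

P(H | E) ≈ 0.4158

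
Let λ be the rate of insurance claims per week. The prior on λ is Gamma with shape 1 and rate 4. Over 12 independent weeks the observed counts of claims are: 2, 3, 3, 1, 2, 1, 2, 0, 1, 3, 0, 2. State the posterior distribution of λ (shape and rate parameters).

Posterior: Gamma(shape=21, rate=16)

The Poisson likelihood adds the total count to the shape and the number of exposure periods to the rate. Here ∑xᵢ = 20 and n = 12, so shape 1→21 and rate 4→16.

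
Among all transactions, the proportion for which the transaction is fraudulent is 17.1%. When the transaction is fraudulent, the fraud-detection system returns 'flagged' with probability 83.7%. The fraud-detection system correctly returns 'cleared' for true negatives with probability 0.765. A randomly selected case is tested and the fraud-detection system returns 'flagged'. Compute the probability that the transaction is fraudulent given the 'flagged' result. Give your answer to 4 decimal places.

Write H for 'the transaction is fraudulent'. Prior odds H:¬H = 0.171/0.829 = 0.20627. For the 'flagged' outcome, the likelihood ratio is 0.837/0.235 = 3.5617.
Posterior odds = 0.20627 × 3.5617 = 0.73468, so P(H|E) = 0.73468/(1+0.73468) = 0.4235.

P(H | E) ≈ 0.4235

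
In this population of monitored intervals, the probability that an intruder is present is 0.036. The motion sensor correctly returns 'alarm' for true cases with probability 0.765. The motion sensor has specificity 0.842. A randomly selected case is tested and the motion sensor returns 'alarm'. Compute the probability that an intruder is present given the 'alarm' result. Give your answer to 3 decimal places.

Let H be the event that an intruder is present. P(H) = 0.036, so P(¬H) = 0.964. With E the 'alarm' result, P(E|H) = 0.765 and P(E|¬H) = 0.158.
P(E) = 0.765·0.036 + 0.158·0.964 = 0.027540 + 0.15231 = 0.17985.
By Bayes' theorem, P(H|E) = 0.027540 / 0.17985 = 0.153.

P(H | E) ≈ 0.153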